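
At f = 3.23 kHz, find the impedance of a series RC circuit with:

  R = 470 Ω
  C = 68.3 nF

Step 1 — Angular frequency: ω = 2π·f = 2π·3230 = 2.029e+04 rad/s.
Step 2 — Component impedances:
  R: Z = R = 470 Ω
  C: Z = 1/(jωC) = -j/(ω·C) = 0 - j721.4 Ω
Step 3 — Series combination: Z_total = R + C = 470 - j721.4 Ω = 861∠-56.9° Ω.

Z = 470 - j721.4 Ω = 861∠-56.9° Ω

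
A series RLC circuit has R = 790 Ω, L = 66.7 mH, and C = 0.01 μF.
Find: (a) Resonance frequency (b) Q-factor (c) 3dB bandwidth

Step 1 — Resonance condition Im(Z)=0 gives ω₀ = 1/√(LC).
Step 2 — ω₀ = 1/√(0.0667·1e-08) = 3.872e+04 rad/s.
Step 3 — f₀ = ω₀/(2π) = 6163 Hz.
Step 4 — Series Q: Q = ω₀L/R = 3.872e+04·0.0667/790 = 3.269.
Step 5 — 3dB bandwidth: Δω = ω₀/Q = 1.184e+04 rad/s; BW = Δω/(2π) = 1885 Hz.

(a) f₀ = 6163 Hz  (b) Q = 3.269  (c) BW = 1885 Hz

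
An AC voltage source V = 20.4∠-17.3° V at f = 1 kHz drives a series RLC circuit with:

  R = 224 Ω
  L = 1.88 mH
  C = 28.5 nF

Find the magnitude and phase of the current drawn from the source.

Step 1 — Angular frequency: ω = 2π·f = 2π·1000 = 6283 rad/s.
Step 2 — Component impedances:
  R: Z = R = 224 Ω
  L: Z = jωL = j·6283·0.00188 = 0 + j11.81 Ω
  C: Z = 1/(jωC) = -j/(ω·C) = 0 - j5584 Ω
Step 3 — Series combination: Z_total = R + L + C = 224 - j5573 Ω = 5577∠-87.7° Ω.
Step 4 — Source phasor: V = 20.4∠-17.3° V = 19.48 - j6.066 V.
Step 5 — Ohm's law: I = V / Z_total = (19.48 - j6.066) / (224 - j5573) = 0.001227 + j0.003446 A.
Step 6 — Convert to polar: |I| = 0.003658 A, ∠I = 70.4°.

I = 0.003658∠70.4° A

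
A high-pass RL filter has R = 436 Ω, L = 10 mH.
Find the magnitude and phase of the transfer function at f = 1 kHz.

Step 1 — Angular frequency: ω = 2π·1000 = 6283 rad/s.
Step 2 — Transfer function: H(jω) = jωL/(R + jωL).
Step 3 — Numerator jωL = j·62.83; denominator R + jωL = 436 + j62.83.
Step 4 — H = 0.02035 + j0.1412.
Step 5 — Magnitude: |H| = 0.1426 (-16.9 dB); phase: φ = 81.8°.

|H| = 0.1426 (-16.9 dB), φ = 81.8°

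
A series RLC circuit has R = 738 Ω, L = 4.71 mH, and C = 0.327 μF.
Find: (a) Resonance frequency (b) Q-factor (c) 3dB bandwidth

Step 1 — Resonance: ω₀ = 1/√(LC) = 1/√(0.00471·3.27e-07) = 2.548e+04 rad/s.
Step 2 — f₀ = ω₀/(2π) = 4055 Hz.
Step 3 — Series Q: Q = ω₀L/R = 2.548e+04·0.00471/738 = 0.1626.
Step 4 — Bandwidth: Δω = ω₀/Q = 1.567e+05 rad/s; BW = Δω/(2π) = 2.494e+04 Hz.

(a) f₀ = 4055 Hz  (b) Q = 0.1626  (c) BW = 2.494e+04 Hz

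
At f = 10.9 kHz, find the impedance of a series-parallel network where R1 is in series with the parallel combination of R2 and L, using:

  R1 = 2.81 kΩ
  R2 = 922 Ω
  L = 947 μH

Step 1 — Angular frequency: ω = 2π·f = 2π·1.09e+04 = 6.849e+04 rad/s.
Step 2 — Component impedances:
  R1: Z = R = 2810 Ω
  R2: Z = R = 922 Ω
  L: Z = jωL = j·6.849e+04·0.000947 = 0 + j64.86 Ω
Step 3 — Parallel branch: R2 || L = 1/(1/R2 + 1/L) = 4.54 + j64.54 Ω.
Step 4 — Series with R1: Z_total = R1 + (R2 || L) = 2815 + j64.54 Ω = 2815∠1.3° Ω.

Z = 2815 + j64.54 Ω = 2815∠1.3° Ω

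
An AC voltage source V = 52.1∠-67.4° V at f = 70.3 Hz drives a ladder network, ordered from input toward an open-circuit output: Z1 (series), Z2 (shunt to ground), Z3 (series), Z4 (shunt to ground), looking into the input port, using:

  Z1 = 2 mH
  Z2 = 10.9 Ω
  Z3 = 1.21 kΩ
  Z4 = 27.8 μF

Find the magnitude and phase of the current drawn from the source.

Step 1 — Angular frequency: ω = 2π·f = 2π·70.3 = 441.7 rad/s.
Step 2 — Component impedances:
  Z1: Z = jωL = j·441.7·0.002 = 0 + j0.8834 Ω
  Z2: Z = R = 10.9 Ω
  Z3: Z = R = 1210 Ω
  Z4: Z = 1/(jωC) = -j/(ω·C) = 0 - j81.44 Ω
Step 3 — Ladder network (open output): work backward from the far end, alternating series and parallel combinations. Z_in = 10.8 + j0.877 Ω = 10.84∠4.6° Ω.
Step 4 — Source phasor: V = 52.1∠-67.4° V = 20.02 - j48.1 V.
Step 5 — Ohm's law: I = V / Z_total = (20.02 - j48.1) / (10.8 + j0.877) = 1.482 - j4.573 A.
Step 6 — Convert to polar: |I| = 4.807 A, ∠I = -72.0°.

I = 4.807∠-72.0° A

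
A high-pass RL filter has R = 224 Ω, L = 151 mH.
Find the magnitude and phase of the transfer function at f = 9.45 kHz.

Step 1 — Angular frequency: ω = 2π·9450 = 5.938e+04 rad/s.
Step 2 — Transfer function: H(jω) = jωL/(R + jωL).
Step 3 — Numerator jωL = j·8966; denominator R + jωL = 224 + j8966.
Step 4 — H = 0.9994 + j0.02497.
Step 5 — Magnitude: |H| = 0.9997 (-0.0 dB); phase: φ = 1.4°.

|H| = 0.9997 (-0.0 dB), φ = 1.4°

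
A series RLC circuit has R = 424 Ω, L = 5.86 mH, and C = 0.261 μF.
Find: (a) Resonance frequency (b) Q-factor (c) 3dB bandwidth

Step 1 — Resonance: ω₀ = 1/√(LC) = 1/√(0.00586·2.61e-07) = 2.557e+04 rad/s.
Step 2 — f₀ = ω₀/(2π) = 4070 Hz.
Step 3 — Series Q: Q = ω₀L/R = 2.557e+04·0.00586/424 = 0.3534.
Step 4 — Bandwidth: Δω = ω₀/Q = 7.235e+04 rad/s; BW = Δω/(2π) = 1.152e+04 Hz.

(a) f₀ = 4070 Hz  (b) Q = 0.3534  (c) BW = 1.152e+04 Hz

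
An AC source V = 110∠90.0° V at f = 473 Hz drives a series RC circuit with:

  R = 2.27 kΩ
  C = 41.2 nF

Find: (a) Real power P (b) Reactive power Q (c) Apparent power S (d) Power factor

Step 1 — Angular frequency: ω = 2π·f = 2π·473 = 2972 rad/s.
Step 2 — Component impedances:
  R: Z = R = 2270 Ω
  C: Z = 1/(jωC) = -j/(ω·C) = 0 - j8167 Ω
Step 3 — Series combination: Z_total = R + C = 2270 - j8167 Ω = 8477∠-74.5° Ω.
Step 4 — Source phasor: V = 110∠90.0° V = 0 + j110 V.
Step 5 — Current: I = V / Z = -0.0125 + j0.003475 A = 0.01298∠164.5° A.
Step 6 — Complex power: S = V·I* = 0.3823 - j1.375 VA.
Step 7 — Real power: P = Re(S) = 0.3823 W.
Step 8 — Reactive power: Q = Im(S) = -1.375 VAR.
Step 9 — Apparent power: |S| = 1.427 VA.
Step 10 — Power factor: PF = P/|S| = 0.2678 (leading).

(a) P = 0.3823 W  (b) Q = -1.375 VAR  (c) S = 1.427 VA  (d) PF = 0.2678 (leading)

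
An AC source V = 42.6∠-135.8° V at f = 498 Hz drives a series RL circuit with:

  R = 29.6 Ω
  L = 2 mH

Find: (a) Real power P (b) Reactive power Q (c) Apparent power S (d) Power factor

Step 1 — Angular frequency: ω = 2π·f = 2π·498 = 3129 rad/s.
Step 2 — Component impedances:
  R: Z = R = 29.6 Ω
  L: Z = jωL = j·3129·0.002 = 0 + j6.258 Ω
Step 3 — Series combination: Z_total = R + L = 29.6 + j6.258 Ω = 30.25∠11.9° Ω.
Step 4 — Source phasor: V = 42.6∠-135.8° V = -30.54 - j29.7 V.
Step 5 — Current: I = V / Z = -1.191 - j0.7516 A = 1.408∠-147.7° A.
Step 6 — Complex power: S = V·I* = 58.69 + j12.41 VA.
Step 7 — Real power: P = Re(S) = 58.69 W.
Step 8 — Reactive power: Q = Im(S) = 12.41 VAR.
Step 9 — Apparent power: |S| = 59.98 VA.
Step 10 — Power factor: PF = P/|S| = 0.9784 (lagging).

(a) P = 58.69 W  (b) Q = 12.41 VAR  (c) S = 59.98 VA  (d) PF = 0.9784 (lagging)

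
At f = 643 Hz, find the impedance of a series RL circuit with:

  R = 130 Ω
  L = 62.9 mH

Step 1 — Angular frequency: ω = 2π·f = 2π·643 = 4040 rad/s.
Step 2 — Component impedances:
  R: Z = R = 130 Ω
  L: Z = jωL = j·4040·0.0629 = 0 + j254.1 Ω
Step 3 — Series combination: Z_total = R + L = 130 + j254.1 Ω = 285.4∠62.9° Ω.

Z = 130 + j254.1 Ω = 285.4∠62.9° Ω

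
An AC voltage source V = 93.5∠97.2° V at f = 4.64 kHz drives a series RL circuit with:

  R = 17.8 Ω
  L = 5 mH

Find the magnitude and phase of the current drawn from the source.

Step 1 — Angular frequency: ω = 2π·f = 2π·4640 = 2.915e+04 rad/s.
Step 2 — Component impedances:
  R: Z = R = 17.8 Ω
  L: Z = jωL = j·2.915e+04·0.005 = 0 + j145.8 Ω
Step 3 — Series combination: Z_total = R + L = 17.8 + j145.8 Ω = 146.9∠83.0° Ω.
Step 4 — Source phasor: V = 93.5∠97.2° V = -11.72 + j92.76 V.
Step 5 — Ohm's law: I = V / Z_total = (-11.72 + j92.76) / (17.8 + j145.8) = 0.6173 + j0.1558 A.
Step 6 — Convert to polar: |I| = 0.6367 A, ∠I = 14.2°.

I = 0.6367∠14.2° A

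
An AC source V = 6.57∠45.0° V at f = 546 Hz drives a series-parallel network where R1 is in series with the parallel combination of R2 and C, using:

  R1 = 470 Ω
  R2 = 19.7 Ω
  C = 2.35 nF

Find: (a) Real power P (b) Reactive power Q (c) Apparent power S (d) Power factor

Step 1 — Angular frequency: ω = 2π·f = 2π·546 = 3431 rad/s.
Step 2 — Component impedances:
  R1: Z = R = 470 Ω
  R2: Z = R = 19.7 Ω
  C: Z = 1/(jωC) = -j/(ω·C) = 0 - j1.24e+05 Ω
Step 3 — Parallel branch: R2 || C = 1/(1/R2 + 1/C) = 19.7 - j0.003129 Ω.
Step 4 — Series with R1: Z_total = R1 + (R2 || C) = 489.7 - j0.003129 Ω = 489.7∠-0.0° Ω.
Step 5 — Source phasor: V = 6.57∠45.0° V = 4.646 + j4.646 V.
Step 6 — Current: I = V / Z = 0.009487 + j0.009487 A = 0.01342∠45.0° A.
Step 7 — Complex power: S = V·I* = 0.08815 - j5.632e-07 VA.
Step 8 — Real power: P = Re(S) = 0.08815 W.
Step 9 — Reactive power: Q = Im(S) = -5.632e-07 VAR.
Step 10 — Apparent power: |S| = 0.08815 VA.
Step 11 — Power factor: PF = P/|S| = 1 (leading).

(a) P = 0.08815 W  (b) Q = -5.632e-07 VAR  (c) S = 0.08815 VA  (d) PF = 1 (leading)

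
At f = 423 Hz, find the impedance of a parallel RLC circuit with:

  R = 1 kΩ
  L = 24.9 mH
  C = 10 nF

Step 1 — Angular frequency: ω = 2π·f = 2π·423 = 2658 rad/s.
Step 2 — Component impedances:
  R: Z = R = 1000 Ω
  L: Z = jωL = j·2658·0.0249 = 0 + j66.18 Ω
  C: Z = 1/(jωC) = -j/(ω·C) = 0 - j3.763e+04 Ω
Step 3 — Parallel combination: 1/Z_total = 1/R + 1/L + 1/C; Z_total = 4.376 + j66.01 Ω = 66.15∠86.2° Ω.

Z = 4.376 + j66.01 Ω = 66.15∠86.2° Ω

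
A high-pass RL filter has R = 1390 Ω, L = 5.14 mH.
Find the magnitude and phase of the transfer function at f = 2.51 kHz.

Step 1 — Angular frequency: ω = 2π·2510 = 1.577e+04 rad/s.
Step 2 — Transfer function: H(jω) = jωL/(R + jωL).
Step 3 — Numerator jωL = j·81.06; denominator R + jωL = 1390 + j81.06.
Step 4 — H = 0.003389 + j0.05812.
Step 5 — Magnitude: |H| = 0.05822 (-24.7 dB); phase: φ = 86.7°.

|H| = 0.05822 (-24.7 dB), φ = 86.7°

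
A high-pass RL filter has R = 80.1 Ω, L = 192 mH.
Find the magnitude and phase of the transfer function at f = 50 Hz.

Step 1 — Angular frequency: ω = 2π·50 = 314.2 rad/s.
Step 2 — Transfer function: H(jω) = jωL/(R + jωL).
Step 3 — Numerator jωL = j·60.32; denominator R + jωL = 80.1 + j60.32.
Step 4 — H = 0.3619 + j0.4805.
Step 5 — Magnitude: |H| = 0.6016 (-4.4 dB); phase: φ = 53.0°.

|H| = 0.6016 (-4.4 dB), φ = 53.0°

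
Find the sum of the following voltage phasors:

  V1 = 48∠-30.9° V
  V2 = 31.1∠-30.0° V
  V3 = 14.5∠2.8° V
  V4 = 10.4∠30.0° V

Step 1 — Convert each phasor to rectangular form:
  V1 = 48·(cos(-30.9°) + j·sin(-30.9°)) = 41.19 - j24.65 V
  V2 = 31.1·(cos(-30.0°) + j·sin(-30.0°)) = 26.93 - j15.55 V
  V3 = 14.5·(cos(2.8°) + j·sin(2.8°)) = 14.48 + j0.7083 V
  V4 = 10.4·(cos(30.0°) + j·sin(30.0°)) = 9.007 + j5.2 V
Step 2 — Sum components: V_total = 91.61 - j34.29 V.
Step 3 — Convert to polar: |V_total| = 97.82 V, ∠V_total = -20.5°.

V_total = 97.82∠-20.5° V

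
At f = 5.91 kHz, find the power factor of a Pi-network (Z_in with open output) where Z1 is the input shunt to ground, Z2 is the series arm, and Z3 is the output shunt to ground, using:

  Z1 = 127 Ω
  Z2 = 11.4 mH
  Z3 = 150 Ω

Step 1 — Angular frequency: ω = 2π·f = 2π·5910 = 3.713e+04 rad/s.
Step 2 — Component impedances:
  Z1: Z = R = 127 Ω
  Z2: Z = jωL = j·3.713e+04·0.0114 = 0 + j423.3 Ω
  Z3: Z = R = 150 Ω
Step 3 — With open output, the series arm Z2 and the output shunt Z3 appear in series to ground: Z2 + Z3 = 150 + j423.3 Ω.
Step 4 — Parallel with input shunt Z1: Z_in = Z1 || (Z2 + Z3) = 109.5 + j26.68 Ω = 112.7∠13.7° Ω.
Step 5 — Power factor: PF = cos(φ) = Re(Z)/|Z| = 109.5/112.7 = 0.9716.
Step 6 — Type: Im(Z) = 26.68 ⇒ lagging (phase φ = 13.7°).

PF = 0.9716 (lagging, φ = 13.7°)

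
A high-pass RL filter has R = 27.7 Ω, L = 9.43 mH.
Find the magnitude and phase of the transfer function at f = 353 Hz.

Step 1 — Angular frequency: ω = 2π·353 = 2218 rad/s.
Step 2 — Transfer function: H(jω) = jωL/(R + jωL).
Step 3 — Numerator jωL = j·20.92; denominator R + jωL = 27.7 + j20.92.
Step 4 — H = 0.3631 + j0.4809.
Step 5 — Magnitude: |H| = 0.6026 (-4.4 dB); phase: φ = 52.9°.

|H| = 0.6026 (-4.4 dB), φ = 52.9°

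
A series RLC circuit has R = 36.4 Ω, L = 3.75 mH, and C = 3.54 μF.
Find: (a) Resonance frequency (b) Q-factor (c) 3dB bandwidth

Step 1 — Resonance: ω₀ = 1/√(LC) = 1/√(0.00375·3.54e-06) = 8679 rad/s.
Step 2 — f₀ = ω₀/(2π) = 1381 Hz.
Step 3 — Series Q: Q = ω₀L/R = 8679·0.00375/36.4 = 0.8942.
Step 4 — Bandwidth: Δω = ω₀/Q = 9707 rad/s; BW = Δω/(2π) = 1545 Hz.

(a) f₀ = 1381 Hz  (b) Q = 0.8942  (c) BW = 1545 Hz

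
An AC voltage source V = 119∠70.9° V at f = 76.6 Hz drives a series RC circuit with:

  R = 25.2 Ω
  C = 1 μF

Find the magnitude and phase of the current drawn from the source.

Step 1 — Angular frequency: ω = 2π·f = 2π·76.6 = 481.3 rad/s.
Step 2 — Component impedances:
  R: Z = R = 25.2 Ω
  C: Z = 1/(jωC) = -j/(ω·C) = 0 - j2078 Ω
Step 3 — Series combination: Z_total = R + C = 25.2 - j2078 Ω = 2078∠-89.3° Ω.
Step 4 — Source phasor: V = 119∠70.9° V = 38.94 + j112.4 V.
Step 5 — Ohm's law: I = V / Z_total = (38.94 + j112.4) / (25.2 - j2078) = -0.05389 + j0.01939 A.
Step 6 — Convert to polar: |I| = 0.05727 A, ∠I = 160.2°.

I = 0.05727∠160.2° A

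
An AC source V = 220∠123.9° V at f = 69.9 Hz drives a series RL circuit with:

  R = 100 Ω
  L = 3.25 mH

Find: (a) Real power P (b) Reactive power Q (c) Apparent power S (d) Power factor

Step 1 — Angular frequency: ω = 2π·f = 2π·69.9 = 439.2 rad/s.
Step 2 — Component impedances:
  R: Z = R = 100 Ω
  L: Z = jωL = j·439.2·0.00325 = 0 + j1.427 Ω
Step 3 — Series combination: Z_total = R + L = 100 + j1.427 Ω = 100∠0.8° Ω.
Step 4 — Source phasor: V = 220∠123.9° V = -122.7 + j182.6 V.
Step 5 — Current: I = V / Z = -1.201 + j1.843 A = 2.2∠123.1° A.
Step 6 — Complex power: S = V·I* = 483.9 + j6.907 VA.
Step 7 — Real power: P = Re(S) = 483.9 W.
Step 8 — Reactive power: Q = Im(S) = 6.907 VAR.
Step 9 — Apparent power: |S| = 484 VA.
Step 10 — Power factor: PF = P/|S| = 0.9999 (lagging).

(a) P = 483.9 W  (b) Q = 6.907 VAR  (c) S = 484 VA  (d) PF = 0.9999 (lagging)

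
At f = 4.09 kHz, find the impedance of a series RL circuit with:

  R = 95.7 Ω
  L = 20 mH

Step 1 — Angular frequency: ω = 2π·f = 2π·4090 = 2.57e+04 rad/s.
Step 2 — Component impedances:
  R: Z = R = 95.7 Ω
  L: Z = jωL = j·2.57e+04·0.02 = 0 + j514 Ω
Step 3 — Series combination: Z_total = R + L = 95.7 + j514 Ω = 522.8∠79.5° Ω.

Z = 95.7 + j514 Ω = 522.8∠79.5° Ω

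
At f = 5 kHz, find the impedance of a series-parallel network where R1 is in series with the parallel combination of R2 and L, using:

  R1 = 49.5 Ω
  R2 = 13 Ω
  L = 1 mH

Step 1 — Angular frequency: ω = 2π·f = 2π·5000 = 3.142e+04 rad/s.
Step 2 — Component impedances:
  R1: Z = R = 49.5 Ω
  R2: Z = R = 13 Ω
  L: Z = jωL = j·3.142e+04·0.001 = 0 + j31.42 Ω
Step 3 — Parallel branch: R2 || L = 1/(1/R2 + 1/L) = 11.1 + j4.593 Ω.
Step 4 — Series with R1: Z_total = R1 + (R2 || L) = 60.6 + j4.593 Ω = 60.77∠4.3° Ω.

Z = 60.6 + j4.593 Ω = 60.77∠4.3° Ω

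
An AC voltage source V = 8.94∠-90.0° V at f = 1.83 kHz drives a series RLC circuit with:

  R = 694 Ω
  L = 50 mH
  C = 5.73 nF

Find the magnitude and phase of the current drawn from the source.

Step 1 — Angular frequency: ω = 2π·f = 2π·1830 = 1.15e+04 rad/s.
Step 2 — Component impedances:
  R: Z = R = 694 Ω
  L: Z = jωL = j·1.15e+04·0.05 = 0 + j574.9 Ω
  C: Z = 1/(jωC) = -j/(ω·C) = 0 - j1.518e+04 Ω
Step 3 — Series combination: Z_total = R + L + C = 694 - j1.46e+04 Ω = 1.462e+04∠-87.3° Ω.
Step 4 — Source phasor: V = 8.94∠-90.0° V = 0 - j8.94 V.
Step 5 — Ohm's law: I = V / Z_total = (0 - j8.94) / (694 - j1.46e+04) = 0.0006108 - j2.903e-05 A.
Step 6 — Convert to polar: |I| = 0.0006115 A, ∠I = -2.7°.

I = 0.0006115∠-2.7° A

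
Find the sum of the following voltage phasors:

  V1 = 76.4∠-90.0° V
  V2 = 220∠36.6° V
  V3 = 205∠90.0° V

Step 1 — Convert each phasor to rectangular form:
  V1 = 76.4·(cos(-90.0°) + j·sin(-90.0°)) = 0 - j76.4 V
  V2 = 220·(cos(36.6°) + j·sin(36.6°)) = 176.6 + j131.2 V
  V3 = 205·(cos(90.0°) + j·sin(90.0°)) = 0 + j205 V
Step 2 — Sum components: V_total = 176.6 + j259.8 V.
Step 3 — Convert to polar: |V_total| = 314.1 V, ∠V_total = 55.8°.

V_total = 314.1∠55.8° V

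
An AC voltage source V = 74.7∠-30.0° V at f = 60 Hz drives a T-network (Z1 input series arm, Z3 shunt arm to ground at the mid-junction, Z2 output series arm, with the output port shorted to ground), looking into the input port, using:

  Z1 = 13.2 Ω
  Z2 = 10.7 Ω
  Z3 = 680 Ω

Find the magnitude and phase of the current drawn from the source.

Step 1 — Angular frequency: ω = 2π·f = 2π·60 = 377 rad/s.
Step 2 — Component impedances:
  Z1: Z = R = 13.2 Ω
  Z2: Z = R = 10.7 Ω
  Z3: Z = R = 680 Ω
Step 3 — With the output port shorted to ground, the output series arm Z2 runs from the junction to ground; the shunt arm Z3 also runs from the junction to ground. They appear in parallel: Z3 || Z2 = 10.53 Ω.
Step 4 — Series with input arm Z1: Z_in = Z1 + (Z3 || Z2) = 23.73 Ω = 23.73∠0.0° Ω.
Step 5 — Source phasor: V = 74.7∠-30.0° V = 64.69 - j37.35 V.
Step 6 — Ohm's law: I = V / Z_total = (64.69 - j37.35) / (23.73) = 2.726 - j1.574 A.
Step 7 — Convert to polar: |I| = 3.147 A, ∠I = -30.0°.

I = 3.147∠-30.0° A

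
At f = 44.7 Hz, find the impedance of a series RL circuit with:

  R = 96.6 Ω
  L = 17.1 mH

Step 1 — Angular frequency: ω = 2π·f = 2π·44.7 = 280.9 rad/s.
Step 2 — Component impedances:
  R: Z = R = 96.6 Ω
  L: Z = jωL = j·280.9·0.0171 = 0 + j4.803 Ω
Step 3 — Series combination: Z_total = R + L = 96.6 + j4.803 Ω = 96.72∠2.8° Ω.

Z = 96.6 + j4.803 Ω = 96.72∠2.8° Ω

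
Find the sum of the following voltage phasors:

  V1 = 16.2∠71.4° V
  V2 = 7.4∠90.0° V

Step 1 — Convert each phasor to rectangular form:
  V1 = 16.2·(cos(71.4°) + j·sin(71.4°)) = 5.167 + j15.35 V
  V2 = 7.4·(cos(90.0°) + j·sin(90.0°)) = 0 + j7.4 V
Step 2 — Sum components: V_total = 5.167 + j22.75 V.
Step 3 — Convert to polar: |V_total| = 23.33 V, ∠V_total = 77.2°.

V_total = 23.33∠77.2° V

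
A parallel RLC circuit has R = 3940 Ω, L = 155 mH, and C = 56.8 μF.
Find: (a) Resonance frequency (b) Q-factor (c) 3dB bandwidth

Step 1 — Resonance: ω₀ = 1/√(LC) = 1/√(0.155·5.68e-05) = 337 rad/s.
Step 2 — f₀ = ω₀/(2π) = 53.64 Hz.
Step 3 — Parallel Q: Q = R/(ω₀L) = 3940/(337·0.155) = 75.42.
Step 4 — Bandwidth: Δω = ω₀/Q = 4.468 rad/s; BW = Δω/(2π) = 0.7112 Hz.

(a) f₀ = 53.64 Hz  (b) Q = 75.42  (c) BW = 0.7112 Hz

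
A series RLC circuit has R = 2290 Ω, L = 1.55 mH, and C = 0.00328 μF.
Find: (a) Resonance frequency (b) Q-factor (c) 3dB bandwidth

Step 1 — Resonance condition Im(Z)=0 gives ω₀ = 1/√(LC).
Step 2 — ω₀ = 1/√(0.00155·3.28e-09) = 4.435e+05 rad/s.
Step 3 — f₀ = ω₀/(2π) = 7.059e+04 Hz.
Step 4 — Series Q: Q = ω₀L/R = 4.435e+05·0.00155/2290 = 0.3002.
Step 5 — 3dB bandwidth: Δω = ω₀/Q = 1.477e+06 rad/s; BW = Δω/(2π) = 2.351e+05 Hz.

(a) f₀ = 7.059e+04 Hz  (b) Q = 0.3002  (c) BW = 2.351e+05 Hz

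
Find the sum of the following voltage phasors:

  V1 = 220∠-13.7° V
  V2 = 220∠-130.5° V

Step 1 — Convert each phasor to rectangular form:
  V1 = 220·(cos(-13.7°) + j·sin(-13.7°)) = 213.7 - j52.1 V
  V2 = 220·(cos(-130.5°) + j·sin(-130.5°)) = -142.9 - j167.3 V
Step 2 — Sum components: V_total = 70.86 - j219.4 V.
Step 3 — Convert to polar: |V_total| = 230.6 V, ∠V_total = -72.1°.

V_total = 230.6∠-72.1° V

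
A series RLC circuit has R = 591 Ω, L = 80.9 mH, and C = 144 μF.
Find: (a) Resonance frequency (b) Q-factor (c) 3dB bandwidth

Step 1 — Resonance condition Im(Z)=0 gives ω₀ = 1/√(LC).
Step 2 — ω₀ = 1/√(0.0809·0.000144) = 293 rad/s.
Step 3 — f₀ = ω₀/(2π) = 46.63 Hz.
Step 4 — Series Q: Q = ω₀L/R = 293·0.0809/591 = 0.04011.
Step 5 — 3dB bandwidth: Δω = ω₀/Q = 7305 rad/s; BW = Δω/(2π) = 1163 Hz.

(a) f₀ = 46.63 Hz  (b) Q = 0.04011  (c) BW = 1163 Hz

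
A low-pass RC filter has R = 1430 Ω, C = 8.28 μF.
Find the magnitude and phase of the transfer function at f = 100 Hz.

Step 1 — Angular frequency: ω = 2π·100 = 628.3 rad/s.
Step 2 — Transfer function: H(jω) = 1/(1 + jωRC).
Step 3 — Denominator: 1 + jωRC = 1 + j·628.3·1430·8.28e-06 = 1 + j7.44.
Step 4 — H = 0.01775 - j0.132.
Step 5 — Magnitude: |H| = 0.1332 (-17.5 dB); phase: φ = -82.3°.

|H| = 0.1332 (-17.5 dB), φ = -82.3°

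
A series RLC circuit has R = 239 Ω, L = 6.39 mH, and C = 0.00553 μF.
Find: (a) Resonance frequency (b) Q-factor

Step 1 — Resonance condition Im(Z)=0 gives ω₀ = 1/√(LC).
Step 2 — ω₀ = 1/√(0.00639·5.53e-09) = 1.682e+05 rad/s.
Step 3 — f₀ = ω₀/(2π) = 2.677e+04 Hz.
Step 4 — Series Q: Q = ω₀L/R = 1.682e+05·0.00639/239 = 4.498.

(a) f₀ = 2.677e+04 Hz  (b) Q = 4.498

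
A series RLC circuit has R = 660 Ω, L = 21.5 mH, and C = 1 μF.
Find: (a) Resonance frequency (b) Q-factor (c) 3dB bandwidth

Step 1 — Resonance: ω₀ = 1/√(LC) = 1/√(0.0215·1e-06) = 6820 rad/s.
Step 2 — f₀ = ω₀/(2π) = 1085 Hz.
Step 3 — Series Q: Q = ω₀L/R = 6820·0.0215/660 = 0.2222.
Step 4 — Bandwidth: Δω = ω₀/Q = 3.07e+04 rad/s; BW = Δω/(2π) = 4886 Hz.

(a) f₀ = 1085 Hz  (b) Q = 0.2222  (c) BW = 4886 Hz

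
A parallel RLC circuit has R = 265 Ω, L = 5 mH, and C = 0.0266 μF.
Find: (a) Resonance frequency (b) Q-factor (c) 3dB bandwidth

Step 1 — Resonance: ω₀ = 1/√(LC) = 1/√(0.005·2.66e-08) = 8.671e+04 rad/s.
Step 2 — f₀ = ω₀/(2π) = 1.38e+04 Hz.
Step 3 — Parallel Q: Q = R/(ω₀L) = 265/(8.671e+04·0.005) = 0.6112.
Step 4 — Bandwidth: Δω = ω₀/Q = 1.419e+05 rad/s; BW = Δω/(2π) = 2.258e+04 Hz.

(a) f₀ = 1.38e+04 Hz  (b) Q = 0.6112  (c) BW = 2.258e+04 Hz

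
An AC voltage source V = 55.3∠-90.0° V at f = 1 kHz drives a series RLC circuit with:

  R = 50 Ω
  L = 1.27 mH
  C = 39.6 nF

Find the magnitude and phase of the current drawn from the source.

Step 1 — Angular frequency: ω = 2π·f = 2π·1000 = 6283 rad/s.
Step 2 — Component impedances:
  R: Z = R = 50 Ω
  L: Z = jωL = j·6283·0.00127 = 0 + j7.98 Ω
  C: Z = 1/(jωC) = -j/(ω·C) = 0 - j4019 Ω
Step 3 — Series combination: Z_total = R + L + C = 50 - j4011 Ω = 4011∠-89.3° Ω.
Step 4 — Source phasor: V = 55.3∠-90.0° V = 0 - j55.3 V.
Step 5 — Ohm's law: I = V / Z_total = (0 - j55.3) / (50 - j4011) = 0.01378 - j0.0001718 A.
Step 6 — Convert to polar: |I| = 0.01379 A, ∠I = -0.7°.

I = 0.01379∠-0.7° A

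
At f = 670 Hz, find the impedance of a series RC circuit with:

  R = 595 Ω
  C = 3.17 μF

Step 1 — Angular frequency: ω = 2π·f = 2π·670 = 4210 rad/s.
Step 2 — Component impedances:
  R: Z = R = 595 Ω
  C: Z = 1/(jωC) = -j/(ω·C) = 0 - j74.94 Ω
Step 3 — Series combination: Z_total = R + C = 595 - j74.94 Ω = 599.7∠-7.2° Ω.

Z = 595 - j74.94 Ω = 599.7∠-7.2° Ω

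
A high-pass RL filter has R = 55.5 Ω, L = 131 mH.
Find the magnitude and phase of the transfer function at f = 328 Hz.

Step 1 — Angular frequency: ω = 2π·328 = 2061 rad/s.
Step 2 — Transfer function: H(jω) = jωL/(R + jωL).
Step 3 — Numerator jωL = j·270; denominator R + jωL = 55.5 + j270.
Step 4 — H = 0.9595 + j0.1972.
Step 5 — Magnitude: |H| = 0.9795 (-0.2 dB); phase: φ = 11.6°.

|H| = 0.9795 (-0.2 dB), φ = 11.6°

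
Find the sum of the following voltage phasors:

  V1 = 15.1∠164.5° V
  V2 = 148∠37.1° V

Step 1 — Convert each phasor to rectangular form:
  V1 = 15.1·(cos(164.5°) + j·sin(164.5°)) = -14.55 + j4.035 V
  V2 = 148·(cos(37.1°) + j·sin(37.1°)) = 118 + j89.27 V
Step 2 — Sum components: V_total = 103.5 + j93.31 V.
Step 3 — Convert to polar: |V_total| = 139.3 V, ∠V_total = 42.0°.

V_total = 139.3∠42.0° V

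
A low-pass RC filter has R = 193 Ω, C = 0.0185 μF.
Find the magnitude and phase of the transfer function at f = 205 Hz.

Step 1 — Angular frequency: ω = 2π·205 = 1288 rad/s.
Step 2 — Transfer function: H(jω) = 1/(1 + jωRC).
Step 3 — Denominator: 1 + jωRC = 1 + j·1288·193·1.85e-08 = 1 + j0.004599.
Step 4 — H = 1 - j0.004599.
Step 5 — Magnitude: |H| = 1 (-0.0 dB); phase: φ = -0.3°.

|H| = 1 (-0.0 dB), φ = -0.3°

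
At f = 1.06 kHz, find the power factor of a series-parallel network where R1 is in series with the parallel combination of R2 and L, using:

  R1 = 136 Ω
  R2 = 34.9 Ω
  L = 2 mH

Step 1 — Angular frequency: ω = 2π·f = 2π·1060 = 6660 rad/s.
Step 2 — Component impedances:
  R1: Z = R = 136 Ω
  R2: Z = R = 34.9 Ω
  L: Z = jωL = j·6660·0.002 = 0 + j13.32 Ω
Step 3 — Parallel branch: R2 || L = 1/(1/R2 + 1/L) = 4.438 + j11.63 Ω.
Step 4 — Series with R1: Z_total = R1 + (R2 || L) = 140.4 + j11.63 Ω = 140.9∠4.7° Ω.
Step 5 — Power factor: PF = cos(φ) = Re(Z)/|Z| = 140.44/140.92 = 0.9966.
Step 6 — Type: Im(Z) = 11.63 ⇒ lagging (phase φ = 4.7°).

PF = 0.9966 (lagging, φ = 4.7°)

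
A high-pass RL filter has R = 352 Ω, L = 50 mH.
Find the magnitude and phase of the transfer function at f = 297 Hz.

Step 1 — Angular frequency: ω = 2π·297 = 1866 rad/s.
Step 2 — Transfer function: H(jω) = jωL/(R + jωL).
Step 3 — Numerator jωL = j·93.31; denominator R + jωL = 352 + j93.31.
Step 4 — H = 0.06565 + j0.2477.
Step 5 — Magnitude: |H| = 0.2562 (-11.8 dB); phase: φ = 75.2°.

|H| = 0.2562 (-11.8 dB), φ = 75.2°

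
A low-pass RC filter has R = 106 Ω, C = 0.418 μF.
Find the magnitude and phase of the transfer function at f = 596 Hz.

Step 1 — Angular frequency: ω = 2π·596 = 3745 rad/s.
Step 2 — Transfer function: H(jω) = 1/(1 + jωRC).
Step 3 — Denominator: 1 + jωRC = 1 + j·3745·106·4.18e-07 = 1 + j0.1659.
Step 4 — H = 0.9732 - j0.1615.
Step 5 — Magnitude: |H| = 0.9865 (-0.1 dB); phase: φ = -9.4°.

|H| = 0.9865 (-0.1 dB), φ = -9.4°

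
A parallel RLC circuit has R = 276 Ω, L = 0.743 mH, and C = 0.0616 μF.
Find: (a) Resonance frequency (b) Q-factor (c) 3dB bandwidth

Step 1 — Resonance: ω₀ = 1/√(LC) = 1/√(0.000743·6.16e-08) = 1.478e+05 rad/s.
Step 2 — f₀ = ω₀/(2π) = 2.353e+04 Hz.
Step 3 — Parallel Q: Q = R/(ω₀L) = 276/(1.478e+05·0.000743) = 2.513.
Step 4 — Bandwidth: Δω = ω₀/Q = 5.882e+04 rad/s; BW = Δω/(2π) = 9361 Hz.

(a) f₀ = 2.353e+04 Hz  (b) Q = 2.513  (c) BW = 9361 Hz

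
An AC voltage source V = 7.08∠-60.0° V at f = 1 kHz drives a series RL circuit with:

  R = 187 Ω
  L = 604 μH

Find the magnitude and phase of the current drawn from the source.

Step 1 — Angular frequency: ω = 2π·f = 2π·1000 = 6283 rad/s.
Step 2 — Component impedances:
  R: Z = R = 187 Ω
  L: Z = jωL = j·6283·0.000604 = 0 + j3.795 Ω
Step 3 — Series combination: Z_total = R + L = 187 + j3.795 Ω = 187∠1.2° Ω.
Step 4 — Source phasor: V = 7.08∠-60.0° V = 3.54 - j6.131 V.
Step 5 — Ohm's law: I = V / Z_total = (3.54 - j6.131) / (187 + j3.795) = 0.01826 - j0.03316 A.
Step 6 — Convert to polar: |I| = 0.03785 A, ∠I = -61.2°.

I = 0.03785∠-61.2° A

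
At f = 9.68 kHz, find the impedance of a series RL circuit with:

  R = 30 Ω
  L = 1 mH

Step 1 — Angular frequency: ω = 2π·f = 2π·9680 = 6.082e+04 rad/s.
Step 2 — Component impedances:
  R: Z = R = 30 Ω
  L: Z = jωL = j·6.082e+04·0.001 = 0 + j60.82 Ω
Step 3 — Series combination: Z_total = R + L = 30 + j60.82 Ω = 67.82∠63.7° Ω.

Z = 30 + j60.82 Ω = 67.82∠63.7° Ω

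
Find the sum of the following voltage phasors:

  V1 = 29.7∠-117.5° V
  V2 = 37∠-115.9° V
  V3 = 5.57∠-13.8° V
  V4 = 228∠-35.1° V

Step 1 — Convert each phasor to rectangular form:
  V1 = 29.7·(cos(-117.5°) + j·sin(-117.5°)) = -13.71 - j26.34 V
  V2 = 37·(cos(-115.9°) + j·sin(-115.9°)) = -16.16 - j33.28 V
  V3 = 5.57·(cos(-13.8°) + j·sin(-13.8°)) = 5.409 - j1.329 V
  V4 = 228·(cos(-35.1°) + j·sin(-35.1°)) = 186.5 - j131.1 V
Step 2 — Sum components: V_total = 162.1 - j192.1 V.
Step 3 — Convert to polar: |V_total| = 251.3 V, ∠V_total = -49.8°.

V_total = 251.3∠-49.8° V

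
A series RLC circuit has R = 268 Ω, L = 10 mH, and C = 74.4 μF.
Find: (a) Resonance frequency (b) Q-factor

Step 1 — Resonance condition Im(Z)=0 gives ω₀ = 1/√(LC).
Step 2 — ω₀ = 1/√(0.01·7.44e-05) = 1159 rad/s.
Step 3 — f₀ = ω₀/(2π) = 184.5 Hz.
Step 4 — Series Q: Q = ω₀L/R = 1159·0.01/268 = 0.04326.

(a) f₀ = 184.5 Hz  (b) Q = 0.04326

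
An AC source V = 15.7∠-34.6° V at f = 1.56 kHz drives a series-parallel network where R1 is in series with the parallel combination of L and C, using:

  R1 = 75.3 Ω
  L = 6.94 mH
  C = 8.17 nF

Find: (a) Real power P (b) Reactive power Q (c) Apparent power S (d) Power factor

Step 1 — Angular frequency: ω = 2π·f = 2π·1560 = 9802 rad/s.
Step 2 — Component impedances:
  R1: Z = R = 75.3 Ω
  L: Z = jωL = j·9802·0.00694 = 0 + j68.02 Ω
  C: Z = 1/(jωC) = -j/(ω·C) = 0 - j1.249e+04 Ω
Step 3 — Parallel branch: L || C = 1/(1/L + 1/C) = 0 + j68.4 Ω.
Step 4 — Series with R1: Z_total = R1 + (L || C) = 75.3 + j68.4 Ω = 101.7∠42.2° Ω.
Step 5 — Source phasor: V = 15.7∠-34.6° V = 12.92 - j8.915 V.
Step 6 — Current: I = V / Z = 0.03511 - j0.1503 A = 0.1543∠-76.8° A.
Step 7 — Complex power: S = V·I* = 1.794 + j1.629 VA.
Step 8 — Real power: P = Re(S) = 1.794 W.
Step 9 — Reactive power: Q = Im(S) = 1.629 VAR.
Step 10 — Apparent power: |S| = 2.423 VA.
Step 11 — Power factor: PF = P/|S| = 0.7402 (lagging).

(a) P = 1.794 W  (b) Q = 1.629 VAR  (c) S = 2.423 VA  (d) PF = 0.7402 (lagging)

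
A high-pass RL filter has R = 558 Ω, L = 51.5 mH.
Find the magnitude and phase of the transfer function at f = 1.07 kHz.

Step 1 — Angular frequency: ω = 2π·1070 = 6723 rad/s.
Step 2 — Transfer function: H(jω) = jωL/(R + jωL).
Step 3 — Numerator jωL = j·346.2; denominator R + jωL = 558 + j346.2.
Step 4 — H = 0.278 + j0.448.
Step 5 — Magnitude: |H| = 0.5272 (-5.6 dB); phase: φ = 58.2°.

|H| = 0.5272 (-5.6 dB), φ = 58.2°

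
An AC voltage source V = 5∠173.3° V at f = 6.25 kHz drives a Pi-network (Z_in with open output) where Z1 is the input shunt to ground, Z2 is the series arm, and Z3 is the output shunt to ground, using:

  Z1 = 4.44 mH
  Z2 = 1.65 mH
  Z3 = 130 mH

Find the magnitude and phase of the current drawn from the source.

Step 1 — Angular frequency: ω = 2π·f = 2π·6250 = 3.927e+04 rad/s.
Step 2 — Component impedances:
  Z1: Z = jωL = j·3.927e+04·0.00444 = 0 + j174.4 Ω
  Z2: Z = jωL = j·3.927e+04·0.00165 = 0 + j64.8 Ω
  Z3: Z = jωL = j·3.927e+04·0.13 = 0 + j5105 Ω
Step 3 — With open output, the series arm Z2 and the output shunt Z3 appear in series to ground: Z2 + Z3 = 0 + j5170 Ω.
Step 4 — Parallel with input shunt Z1: Z_in = Z1 || (Z2 + Z3) = 0 + j168.7 Ω = 168.7∠90.0° Ω.
Step 5 — Source phasor: V = 5∠173.3° V = -4.966 + j0.5834 V.
Step 6 — Ohm's law: I = V / Z_total = (-4.966 + j0.5834) / (0 + j168.7) = 0.003459 + j0.02944 A.
Step 7 — Convert to polar: |I| = 0.02964 A, ∠I = 83.3°.

I = 0.02964∠83.3° A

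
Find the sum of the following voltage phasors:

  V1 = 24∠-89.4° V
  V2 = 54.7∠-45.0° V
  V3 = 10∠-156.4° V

Step 1 — Convert each phasor to rectangular form:
  V1 = 24·(cos(-89.4°) + j·sin(-89.4°)) = 0.2513 - j24 V
  V2 = 54.7·(cos(-45.0°) + j·sin(-45.0°)) = 38.68 - j38.68 V
  V3 = 10·(cos(-156.4°) + j·sin(-156.4°)) = -9.164 - j4.003 V
Step 2 — Sum components: V_total = 29.77 - j66.68 V.
Step 3 — Convert to polar: |V_total| = 73.02 V, ∠V_total = -65.9°.

V_total = 73.02∠-65.9° V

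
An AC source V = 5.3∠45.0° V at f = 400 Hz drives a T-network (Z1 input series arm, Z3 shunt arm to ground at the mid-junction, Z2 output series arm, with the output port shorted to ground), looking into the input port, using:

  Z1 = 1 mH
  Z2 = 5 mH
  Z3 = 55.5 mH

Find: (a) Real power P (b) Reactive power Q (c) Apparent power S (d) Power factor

Step 1 — Angular frequency: ω = 2π·f = 2π·400 = 2513 rad/s.
Step 2 — Component impedances:
  Z1: Z = jωL = j·2513·0.001 = 0 + j2.513 Ω
  Z2: Z = jωL = j·2513·0.005 = 0 + j12.57 Ω
  Z3: Z = jωL = j·2513·0.0555 = 0 + j139.5 Ω
Step 3 — With the output port shorted to ground, the output series arm Z2 runs from the junction to ground; the shunt arm Z3 also runs from the junction to ground. They appear in parallel: Z3 || Z2 = 0 + j11.53 Ω.
Step 4 — Series with input arm Z1: Z_in = Z1 + (Z3 || Z2) = 0 + j14.04 Ω = 14.04∠90.0° Ω.
Step 5 — Source phasor: V = 5.3∠45.0° V = 3.748 + j3.748 V.
Step 6 — Current: I = V / Z = 0.2669 - j0.2669 A = 0.3775∠-45.0° A.
Step 7 — Complex power: S = V·I* = 0 + j2.001 VA.
Step 8 — Real power: P = Re(S) = 0 W.
Step 9 — Reactive power: Q = Im(S) = 2.001 VAR.
Step 10 — Apparent power: |S| = 2.001 VA.
Step 11 — Power factor: PF = P/|S| = 0 (lagging).

(a) P = 0 W  (b) Q = 2.001 VAR  (c) S = 2.001 VA  (d) PF = 0 (lagging)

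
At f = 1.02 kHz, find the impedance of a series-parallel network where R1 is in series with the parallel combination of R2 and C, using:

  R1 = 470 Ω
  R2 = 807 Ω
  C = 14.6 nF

Step 1 — Angular frequency: ω = 2π·f = 2π·1020 = 6409 rad/s.
Step 2 — Component impedances:
  R1: Z = R = 470 Ω
  R2: Z = R = 807 Ω
  C: Z = 1/(jωC) = -j/(ω·C) = 0 - j1.069e+04 Ω
Step 3 — Parallel branch: R2 || C = 1/(1/R2 + 1/C) = 802.4 - j60.59 Ω.
Step 4 — Series with R1: Z_total = R1 + (R2 || C) = 1272 - j60.59 Ω = 1274∠-2.7° Ω.

Z = 1272 - j60.59 Ω = 1274∠-2.7° Ω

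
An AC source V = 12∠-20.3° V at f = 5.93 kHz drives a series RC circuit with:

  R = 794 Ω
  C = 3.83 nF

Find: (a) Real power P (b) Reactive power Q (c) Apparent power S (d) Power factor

Step 1 — Angular frequency: ω = 2π·f = 2π·5930 = 3.726e+04 rad/s.
Step 2 — Component impedances:
  R: Z = R = 794 Ω
  C: Z = 1/(jωC) = -j/(ω·C) = 0 - j7008 Ω
Step 3 — Series combination: Z_total = R + C = 794 - j7008 Ω = 7052∠-83.5° Ω.
Step 4 — Source phasor: V = 12∠-20.3° V = 11.25 - j4.163 V.
Step 5 — Current: I = V / Z = 0.0007662 + j0.001519 A = 0.001702∠63.2° A.
Step 6 — Complex power: S = V·I* = 0.002299 - j0.02029 VA.
Step 7 — Real power: P = Re(S) = 0.002299 W.
Step 8 — Reactive power: Q = Im(S) = -0.02029 VAR.
Step 9 — Apparent power: |S| = 0.02042 VA.
Step 10 — Power factor: PF = P/|S| = 0.1126 (leading).

(a) P = 0.002299 W  (b) Q = -0.02029 VAR  (c) S = 0.02042 VA  (d) PF = 0.1126 (leading)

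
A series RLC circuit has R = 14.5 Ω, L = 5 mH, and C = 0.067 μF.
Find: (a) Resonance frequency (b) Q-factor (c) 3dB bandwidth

Step 1 — Resonance: ω₀ = 1/√(LC) = 1/√(0.005·6.7e-08) = 5.464e+04 rad/s.
Step 2 — f₀ = ω₀/(2π) = 8696 Hz.
Step 3 — Series Q: Q = ω₀L/R = 5.464e+04·0.005/14.5 = 18.84.
Step 4 — Bandwidth: Δω = ω₀/Q = 2900 rad/s; BW = Δω/(2π) = 461.5 Hz.

(a) f₀ = 8696 Hz  (b) Q = 18.84  (c) BW = 461.5 Hz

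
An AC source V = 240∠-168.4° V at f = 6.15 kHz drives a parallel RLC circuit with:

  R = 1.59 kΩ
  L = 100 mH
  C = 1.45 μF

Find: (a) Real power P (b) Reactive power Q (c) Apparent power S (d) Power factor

Step 1 — Angular frequency: ω = 2π·f = 2π·6150 = 3.864e+04 rad/s.
Step 2 — Component impedances:
  R: Z = R = 1590 Ω
  L: Z = jωL = j·3.864e+04·0.1 = 0 + j3864 Ω
  C: Z = 1/(jωC) = -j/(ω·C) = 0 - j17.85 Ω
Step 3 — Parallel combination: 1/Z_total = 1/R + 1/L + 1/C; Z_total = 0.2022 - j17.93 Ω = 17.93∠-89.4° Ω.
Step 4 — Source phasor: V = 240∠-168.4° V = -235.1 - j48.26 V.
Step 5 — Current: I = V / Z = 2.544 - j13.14 A = 13.39∠-79.0° A.
Step 6 — Complex power: S = V·I* = 36.23 - j3212 VA.
Step 7 — Real power: P = Re(S) = 36.23 W.
Step 8 — Reactive power: Q = Im(S) = -3212 VAR.
Step 9 — Apparent power: |S| = 3213 VA.
Step 10 — Power factor: PF = P/|S| = 0.01128 (leading).

(a) P = 36.23 W  (b) Q = -3212 VAR  (c) S = 3213 VA  (d) PF = 0.01128 (leading)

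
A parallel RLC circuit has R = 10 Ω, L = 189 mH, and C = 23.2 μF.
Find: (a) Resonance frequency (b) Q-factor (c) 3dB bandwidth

Step 1 — Resonance: ω₀ = 1/√(LC) = 1/√(0.189·2.32e-05) = 477.6 rad/s.
Step 2 — f₀ = ω₀/(2π) = 76.01 Hz.
Step 3 — Parallel Q: Q = R/(ω₀L) = 10/(477.6·0.189) = 0.1108.
Step 4 — Bandwidth: Δω = ω₀/Q = 4310 rad/s; BW = Δω/(2π) = 686 Hz.

(a) f₀ = 76.01 Hz  (b) Q = 0.1108  (c) BW = 686 Hz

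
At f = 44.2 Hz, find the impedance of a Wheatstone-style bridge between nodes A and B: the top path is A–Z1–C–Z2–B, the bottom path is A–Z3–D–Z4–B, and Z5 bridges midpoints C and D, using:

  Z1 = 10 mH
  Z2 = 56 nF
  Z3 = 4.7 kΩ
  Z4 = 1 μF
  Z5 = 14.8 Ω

Step 1 — Angular frequency: ω = 2π·f = 2π·44.2 = 277.7 rad/s.
Step 2 — Component impedances:
  Z1: Z = jωL = j·277.7·0.01 = 0 + j2.777 Ω
  Z2: Z = 1/(jωC) = -j/(ω·C) = 0 - j6.43e+04 Ω
  Z3: Z = R = 4700 Ω
  Z4: Z = 1/(jωC) = -j/(ω·C) = 0 - j3601 Ω
  Z5: Z = R = 14.8 Ω
Step 3 — Bridge requires nodal analysis (the Z5 bridge couples midpoints C and D, so the two paths cannot be reduced to a simple series/parallel combination). Setting node B to ground and injecting 1 A at node A, the 3-node admittance system at A, C, D solves to V_A = Z_AB = 13.23 - j3407 Ω = 3407∠-89.8° Ω.

Z = 13.23 - j3407 Ω = 3407∠-89.8° Ω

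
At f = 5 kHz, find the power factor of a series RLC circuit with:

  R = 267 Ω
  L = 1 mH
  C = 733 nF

Step 1 — Angular frequency: ω = 2π·f = 2π·5000 = 3.142e+04 rad/s.
Step 2 — Component impedances:
  R: Z = R = 267 Ω
  L: Z = jωL = j·3.142e+04·0.001 = 0 + j31.42 Ω
  C: Z = 1/(jωC) = -j/(ω·C) = 0 - j43.43 Ω
Step 3 — Series combination: Z_total = R + L + C = 267 - j12.01 Ω = 267.3∠-2.6° Ω.
Step 4 — Power factor: PF = cos(φ) = Re(Z)/|Z| = 267/267.27 = 0.999.
Step 5 — Type: Im(Z) = -12.01 ⇒ leading (phase φ = -2.6°).

PF = 0.999 (leading, φ = -2.6°)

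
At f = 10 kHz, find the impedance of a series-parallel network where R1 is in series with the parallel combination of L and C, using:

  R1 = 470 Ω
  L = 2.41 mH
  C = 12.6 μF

Step 1 — Angular frequency: ω = 2π·f = 2π·1e+04 = 6.283e+04 rad/s.
Step 2 — Component impedances:
  R1: Z = R = 470 Ω
  L: Z = jωL = j·6.283e+04·0.00241 = 0 + j151.4 Ω
  C: Z = 1/(jωC) = -j/(ω·C) = 0 - j1.263 Ω
Step 3 — Parallel branch: L || C = 1/(1/L + 1/C) = 0 - j1.274 Ω.
Step 4 — Series with R1: Z_total = R1 + (L || C) = 470 - j1.274 Ω = 470∠-0.2° Ω.

Z = 470 - j1.274 Ω = 470∠-0.2° Ω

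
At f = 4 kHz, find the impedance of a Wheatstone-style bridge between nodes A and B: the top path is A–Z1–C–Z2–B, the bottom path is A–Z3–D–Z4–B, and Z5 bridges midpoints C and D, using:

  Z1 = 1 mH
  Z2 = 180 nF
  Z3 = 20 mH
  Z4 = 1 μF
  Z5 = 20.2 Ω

Step 1 — Angular frequency: ω = 2π·f = 2π·4000 = 2.513e+04 rad/s.
Step 2 — Component impedances:
  Z1: Z = jωL = j·2.513e+04·0.001 = 0 + j25.13 Ω
  Z2: Z = 1/(jωC) = -j/(ω·C) = 0 - j221 Ω
  Z3: Z = jωL = j·2.513e+04·0.02 = 0 + j502.7 Ω
  Z4: Z = 1/(jωC) = -j/(ω·C) = 0 - j39.79 Ω
  Z5: Z = R = 20.2 Ω
Step 3 — Bridge requires nodal analysis (the Z5 bridge couples midpoints C and D, so the two paths cannot be reduced to a simple series/parallel combination). Setting node B to ground and injecting 1 A at node A, the 3-node admittance system at A, C, D solves to V_A = Z_AB = 12.9 - j10.29 Ω = 16.5∠-38.6° Ω.

Z = 12.9 - j10.29 Ω = 16.5∠-38.6° Ω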